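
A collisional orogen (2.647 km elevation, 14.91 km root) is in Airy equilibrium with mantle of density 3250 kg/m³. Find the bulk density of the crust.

ρ_c h = (ρ_m − ρ_c) r → ρ_c (h + r) = ρ_m r → ρ_c = ρ_m r / (h + r).
ρ_c = 3250 × 14.91 km / (2.647 km + 14.91 km) = 2760 kg/m³.

2760 kg/m³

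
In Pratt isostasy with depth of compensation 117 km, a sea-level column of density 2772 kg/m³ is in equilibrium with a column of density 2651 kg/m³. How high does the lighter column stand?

ρ_ref D = ρ (D + h) → h = D (ρ_ref − ρ)/ρ.
h = 117 km × (2772 − 2651)/2651 = 5.34 km.

5.34 km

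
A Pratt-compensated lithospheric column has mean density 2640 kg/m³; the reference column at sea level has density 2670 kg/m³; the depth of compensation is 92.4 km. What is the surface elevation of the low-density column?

1.05 km

ρ_ref D = ρ (D + h) → h = D (ρ_ref − ρ)/ρ.
h = 92.4 km × (2670 − 2640)/2640 = 1.05 km.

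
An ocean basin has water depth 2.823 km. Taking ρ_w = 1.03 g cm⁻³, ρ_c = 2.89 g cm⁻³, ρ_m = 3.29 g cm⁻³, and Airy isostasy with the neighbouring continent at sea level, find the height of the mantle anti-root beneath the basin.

In Airy isostatic equilibrium: replacing crust with seawater at the top is compensated by replacing crust with mantle at the base: d (ρ_c − ρ_w) = a (ρ_m − ρ_c).
a = d (ρ_c − ρ_w)/(ρ_m − ρ_c) = 2.823 km × 1.86/0.4 = 13.1 km.

13.1 km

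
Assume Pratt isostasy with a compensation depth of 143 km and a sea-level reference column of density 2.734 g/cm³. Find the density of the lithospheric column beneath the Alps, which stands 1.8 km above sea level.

2.7 g/cm³

Pratt balance: ρ_ref D = ρ (D + h).
ρ = ρ_ref D/(D + h) = 2.734 × 143 km/(143 km + 1.8 km) = 2.7 g/cm³.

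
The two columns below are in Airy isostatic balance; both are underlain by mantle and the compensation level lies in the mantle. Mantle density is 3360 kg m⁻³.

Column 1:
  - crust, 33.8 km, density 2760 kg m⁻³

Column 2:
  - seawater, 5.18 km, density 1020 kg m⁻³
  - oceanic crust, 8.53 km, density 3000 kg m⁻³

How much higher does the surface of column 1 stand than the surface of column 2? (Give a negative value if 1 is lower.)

For any compensation level in the mantle, the mantle terms cancel and isostasy reduces to e = (Σt_1 − Σt_2) − (Σ(ρt)_1 − Σ(ρt)_2) / ρ_m.
Σt_1 = 33.8 km; Σt_2 = 13.71 km; Σ(ρt)_1 = 93288; Σ(ρt)_2 = 30873.6 (in km·kg m⁻³).
e = (33.8 − 13.71) − (93288 − 30873.6) / 3360 = 1.51 km.

1.51 km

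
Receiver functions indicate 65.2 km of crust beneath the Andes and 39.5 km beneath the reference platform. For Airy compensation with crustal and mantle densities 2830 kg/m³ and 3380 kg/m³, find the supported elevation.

Excess crust Δ = 65.2 km − 39.5 km = 25.7 km, split between elevation h and root r with h + r = Δ.
Airy balance ρ_c h = (ρ_m − ρ_c) r gives r = h ρ_c/(ρ_m − ρ_c), so h (1 + ρ_c/(ρ_m − ρ_c)) = Δ, i.e. h = Δ (ρ_m − ρ_c)/ρ_m.
h = 25.7 km × 550/3380 = 4.18 km.

4.18 km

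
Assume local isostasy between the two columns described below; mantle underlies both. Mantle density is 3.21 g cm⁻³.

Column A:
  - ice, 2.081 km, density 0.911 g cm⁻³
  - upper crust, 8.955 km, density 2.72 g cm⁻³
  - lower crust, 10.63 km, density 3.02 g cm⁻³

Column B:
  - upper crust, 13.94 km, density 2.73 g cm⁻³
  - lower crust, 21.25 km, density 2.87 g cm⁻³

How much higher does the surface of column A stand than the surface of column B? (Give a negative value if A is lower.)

For any compensation level in the mantle, the mantle terms cancel and isostasy reduces to e = (Σt_A − Σt_B) − (Σ(ρt)_A − Σ(ρt)_B) / ρ_m.
Σt_A = 21.666 km; Σt_B = 35.19 km; Σ(ρt)_A = 58.355991; Σ(ρt)_B = 99.0437 (in km·g cm⁻³).
e = (21.666 − 35.19) − (58.355991 − 99.0437) / 3.21 = −0.849 km.

−0.849 km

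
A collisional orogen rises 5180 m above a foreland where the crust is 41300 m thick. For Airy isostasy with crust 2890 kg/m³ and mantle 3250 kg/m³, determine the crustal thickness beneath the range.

88100 m

Root depth r = h ρ_c / (ρ_m − ρ_c) = 5180 m × 2890 / 360 = 41580 m.
Total thickness = T + h + r = 41300 m + 5180 m + 41580 m = 88100 m.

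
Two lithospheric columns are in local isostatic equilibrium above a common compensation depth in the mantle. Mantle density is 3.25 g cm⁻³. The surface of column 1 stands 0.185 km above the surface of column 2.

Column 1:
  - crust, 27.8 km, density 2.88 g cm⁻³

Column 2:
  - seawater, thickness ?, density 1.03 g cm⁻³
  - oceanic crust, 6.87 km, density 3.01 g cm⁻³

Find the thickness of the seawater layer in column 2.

3.62 km

Take the compensation level at the base of the deeper column (depth z_c below the surface of column 1) and equate Σ ρ_i t_i down to z_c; mantle fills any gap and the z_c terms cancel.
Column 1: 27.8×2.88 + (z_c − 27.8)×3.25
Column 2: 0.185×0 + x×1.03 + 6.87×3.01 + (z_c − 0.185 − 6.87 − x)×3.25
The z_c×3.25 term appears on both sides and cancels. Collect the known terms of each column as K = Σ(ρt)_known − 3.25 × (depth of known layers): K_1 = 80.064 − 3.25×27.8 = −10.286; K_2 = 20.6787 − 3.25×(0.185 + 6.87) = −2.25005.
Balance: K_1 = K_2 − x×(3.25 − 1.03), so x = (K_2 − K_1)/(3.25 − 1.03) = 8.03595/2.22 = 3.62 km.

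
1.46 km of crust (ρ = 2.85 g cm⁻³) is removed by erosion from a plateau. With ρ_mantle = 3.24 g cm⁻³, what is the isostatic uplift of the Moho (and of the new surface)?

1.28 km

Unloading: uplift u = e ρ_c/ρ_m = 1.46 km × 2.85/3.24 = 1.28 km.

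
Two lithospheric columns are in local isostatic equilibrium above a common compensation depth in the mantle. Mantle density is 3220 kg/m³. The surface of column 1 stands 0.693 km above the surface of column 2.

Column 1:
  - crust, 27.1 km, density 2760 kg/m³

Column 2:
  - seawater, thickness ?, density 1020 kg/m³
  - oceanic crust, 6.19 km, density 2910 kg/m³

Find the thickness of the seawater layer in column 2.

Take the compensation level at the base of the deeper column (depth z_c below the surface of column 1) and equate Σ ρ_i t_i down to z_c; mantle fills any gap and the z_c terms cancel.
Column 1: 27.1×2760 + (z_c − 27.1)×3220
Column 2: 0.693×0 + x×1020 + 6.19×2910 + (z_c − 0.693 − 6.19 − x)×3220
The z_c×3220 term appears on both sides and cancels. Collect the known terms of each column as K = Σ(ρt)_known − 3220 × (depth of known layers): K_1 = 74796 − 3220×27.1 = −12466; K_2 = 18012.9 − 3220×(0.693 + 6.19) = −4150.36.
Balance: K_1 = K_2 − x×(3220 − 1020), so x = (K_2 − K_1)/(3220 − 1020) = 8315.64/2200 = 3.78 km.

3.78 km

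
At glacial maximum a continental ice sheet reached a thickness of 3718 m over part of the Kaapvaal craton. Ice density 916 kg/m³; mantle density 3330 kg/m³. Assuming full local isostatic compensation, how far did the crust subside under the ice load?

1020 m

In Airy isostatic equilibrium: the ice load ρ_ice t is balanced by mantle displaced below, ρ_m s.
s = t ρ_ice / ρ_m = 3718 m × 916/3330 = 1020 m.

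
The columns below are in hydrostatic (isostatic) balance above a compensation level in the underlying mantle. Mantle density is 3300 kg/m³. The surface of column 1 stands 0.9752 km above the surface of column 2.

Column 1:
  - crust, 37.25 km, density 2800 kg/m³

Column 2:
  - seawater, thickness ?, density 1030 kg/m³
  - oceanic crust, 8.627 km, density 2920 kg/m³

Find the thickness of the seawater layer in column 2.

Take the compensation level at the base of the deeper column (depth z_c below the surface of column 1) and equate Σ ρ_i t_i down to z_c; mantle fills any gap and the z_c terms cancel.
Column 1: 37.25×2800 + (z_c − 37.25)×3300
Column 2: 0.9752×0 + x×1030 + 8.627×2920 + (z_c − 0.9752 − 8.627 − x)×3300
The z_c×3300 term appears on both sides and cancels. Collect the known terms of each column as K = Σ(ρt)_known − 3300 × (depth of known layers): K_1 = 104300 − 3300×37.25 = −18625; K_2 = 25190.84 − 3300×(0.9752 + 8.627) = −6496.42.
Balance: K_1 = K_2 − x×(3300 − 1030), so x = (K_2 − K_1)/(3300 − 1030) = 12128.6/2270 = 5.34 km.

5.34 km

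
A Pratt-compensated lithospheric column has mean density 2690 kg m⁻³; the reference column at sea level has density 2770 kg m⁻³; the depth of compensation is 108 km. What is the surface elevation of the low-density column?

ρ_ref D = ρ (D + h) → h = D (ρ_ref − ρ)/ρ.
h = 108 km × (2770 − 2690)/2690 = 3.21 km.

3.21 km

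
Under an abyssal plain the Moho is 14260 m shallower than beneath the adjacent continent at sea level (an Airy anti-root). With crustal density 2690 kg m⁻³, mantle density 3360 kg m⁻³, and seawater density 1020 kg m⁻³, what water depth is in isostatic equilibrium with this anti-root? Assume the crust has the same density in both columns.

Replacing a thickness d of crust by seawater at the top must be balanced by replacing crust with mantle at the base: d (ρ_c − ρ_w) = a (ρ_m − ρ_c).
d = a (ρ_m − ρ_c)/(ρ_c − ρ_w) = 14260 m × 670/1670 = 5720 m.

5720 m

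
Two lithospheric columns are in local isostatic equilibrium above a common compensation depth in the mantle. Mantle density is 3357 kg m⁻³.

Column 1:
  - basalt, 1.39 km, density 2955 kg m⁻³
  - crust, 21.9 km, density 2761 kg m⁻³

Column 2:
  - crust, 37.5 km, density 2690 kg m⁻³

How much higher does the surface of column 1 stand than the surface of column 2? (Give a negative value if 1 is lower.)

−3.4 km

For any compensation level in the mantle, the mantle terms cancel and isostasy reduces to e = (Σt_1 − Σt_2) − (Σ(ρt)_1 − Σ(ρt)_2) / ρ_m.
Σt_1 = 23.29 km; Σt_2 = 37.5 km; Σ(ρt)_1 = 64573.35; Σ(ρt)_2 = 100875 (in km·kg m⁻³).
e = (23.29 − 37.5) − (64573.35 − 100875) / 3357 = −3.4 km.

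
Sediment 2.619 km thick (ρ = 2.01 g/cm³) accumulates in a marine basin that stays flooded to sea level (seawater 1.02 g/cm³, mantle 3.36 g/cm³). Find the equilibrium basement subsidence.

1.11 km

Submarine loading: the sediment displaces seawater, and the subsidence is in turn flooded, so s (ρ_m − ρ_w) = t (ρ_sed − ρ_w).
s = 2.619 km × (2.01 − 1.02) / (3.36 − 1.02) = 1.11 km.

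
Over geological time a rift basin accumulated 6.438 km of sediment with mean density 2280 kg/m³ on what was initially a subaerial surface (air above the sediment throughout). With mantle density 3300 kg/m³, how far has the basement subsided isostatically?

Subaerial load: s = t ρ_sed / ρ_m = 6.438 km × 2280/3300 = 4.45 km.

4.45 km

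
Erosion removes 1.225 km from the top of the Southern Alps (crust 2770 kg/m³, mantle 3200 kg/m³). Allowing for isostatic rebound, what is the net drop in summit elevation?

0.165 km

Rebound u = e ρ_c/ρ_m = 1.225 km × 2770/3200 = 1.06 km.
Net surface drop = e − u = 1.225 km − 1.06 km = e (ρ_m − ρ_c)/ρ_m = 0.165 km.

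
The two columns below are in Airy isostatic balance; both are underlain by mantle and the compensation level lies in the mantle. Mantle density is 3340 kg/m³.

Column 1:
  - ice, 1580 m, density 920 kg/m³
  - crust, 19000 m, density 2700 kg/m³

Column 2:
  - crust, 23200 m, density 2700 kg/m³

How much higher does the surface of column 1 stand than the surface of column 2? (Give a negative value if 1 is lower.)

For any compensation level in the mantle, the mantle terms cancel and isostasy reduces to e = (Σt_1 − Σt_2) − (Σ(ρt)_1 − Σ(ρt)_2) / ρ_m.
Σt_1 = 20580 m; Σt_2 = 23200 m; Σ(ρt)_1 = 52753600; Σ(ρt)_2 = 62640000 (in m·kg/m³).
e = (20580 − 23200) − (52753600 − 62640000) / 3340 = 340 m.

340 m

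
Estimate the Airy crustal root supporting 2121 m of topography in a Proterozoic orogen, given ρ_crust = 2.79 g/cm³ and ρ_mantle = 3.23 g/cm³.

13400 m

Isostatic balance requires: the weight of the topography is balanced by the buoyancy of the root, ρ_c h = (ρ_m − ρ_c) r.
r = h · ρ_c / (ρ_m − ρ_c) = 2121 m × 2.79 / (3.23 − 2.79) = 13400 m.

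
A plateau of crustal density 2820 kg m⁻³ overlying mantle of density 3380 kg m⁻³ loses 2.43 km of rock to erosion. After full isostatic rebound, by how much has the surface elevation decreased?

0.403 km

Rebound u = e ρ_c/ρ_m = 2.43 km × 2820/3380 = 2.027 km.
Net surface drop = e − u = 2.43 km − 2.027 km = e (ρ_m − ρ_c)/ρ_m = 0.403 km.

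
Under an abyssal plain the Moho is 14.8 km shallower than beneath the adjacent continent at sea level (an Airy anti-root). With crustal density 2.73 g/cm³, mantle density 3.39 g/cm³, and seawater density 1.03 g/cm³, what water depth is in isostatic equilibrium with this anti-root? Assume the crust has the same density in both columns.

Replacing a thickness d of crust by seawater at the top must be balanced by replacing crust with mantle at the base: d (ρ_c − ρ_w) = a (ρ_m − ρ_c).
d = a (ρ_m − ρ_c)/(ρ_c − ρ_w) = 14.8 km × 0.66/1.7 = 5.75 km.

5.75 km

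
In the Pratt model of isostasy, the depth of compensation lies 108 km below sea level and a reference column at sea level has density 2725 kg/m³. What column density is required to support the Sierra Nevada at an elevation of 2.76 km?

Pratt balance: ρ_ref D = ρ (D + h).
ρ = ρ_ref D/(D + h) = 2725 × 108 km/(108 km + 2.76 km) = 2660 kg/m³.

2660 kg/m³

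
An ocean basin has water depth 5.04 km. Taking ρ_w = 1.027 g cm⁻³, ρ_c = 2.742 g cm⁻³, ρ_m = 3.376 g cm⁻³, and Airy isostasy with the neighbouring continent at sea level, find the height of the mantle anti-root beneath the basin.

Isostatic balance requires: replacing crust with seawater at the top is compensated by replacing crust with mantle at the base: d (ρ_c − ρ_w) = a (ρ_m − ρ_c).
a = d (ρ_c − ρ_w)/(ρ_m − ρ_c) = 5.04 km × 1.715/0.634 = 13.6 km.

13.6 km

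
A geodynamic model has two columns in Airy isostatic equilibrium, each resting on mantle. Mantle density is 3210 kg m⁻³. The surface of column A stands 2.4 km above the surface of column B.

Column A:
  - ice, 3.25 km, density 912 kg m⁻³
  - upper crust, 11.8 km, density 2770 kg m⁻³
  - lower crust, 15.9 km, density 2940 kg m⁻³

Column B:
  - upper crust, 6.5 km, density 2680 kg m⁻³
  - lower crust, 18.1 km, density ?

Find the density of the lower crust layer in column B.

2890 kg m⁻³

Take the compensation level at the base of the deeper column (depth z_c below the surface of column A) and equate Σ ρ_i t_i down to z_c; mantle fills any gap and the z_c terms cancel.
Column A: 3.25×912 + 11.8×2770 + 15.9×2940 + (z_c − 30.95)×3210
Column B: 2.4×0 + 6.5×2680 + 18.1×ρ + (z_c − 2.4 − 24.6)×3210
The z_c×3210 term appears on both sides and cancels. Collect the known terms of each column as K = Σ(ρt)_known − 3210 × (depth of known layers): K_A = 82396 − 3210×30.95 = −16953.5; K_B = 17420 − 3210×(2.4 + 24.6) = −69250.
Balance: K_A = K_B + 18.1×ρ, so ρ = (K_A − K_B)/18.1 = 52296.5/18.1 = 2890 kg m⁻³.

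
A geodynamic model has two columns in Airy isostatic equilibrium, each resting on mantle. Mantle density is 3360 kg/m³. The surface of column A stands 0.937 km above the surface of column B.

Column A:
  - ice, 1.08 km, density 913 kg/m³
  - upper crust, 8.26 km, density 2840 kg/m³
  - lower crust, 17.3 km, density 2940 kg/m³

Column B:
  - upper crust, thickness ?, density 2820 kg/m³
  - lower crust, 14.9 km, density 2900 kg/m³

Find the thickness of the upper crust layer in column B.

7.78 km

Take the compensation level at the base of the deeper column (depth z_c below the surface of column A) and equate Σ ρ_i t_i down to z_c; mantle fills any gap and the z_c terms cancel.
Column A: 1.08×913 + 8.26×2840 + 17.3×2940 + (z_c − 26.64)×3360
Column B: 0.937×0 + x×2820 + 14.9×2900 + (z_c − 0.937 − 14.9 − x)×3360
The z_c×3360 term appears on both sides and cancels. Collect the known terms of each column as K = Σ(ρt)_known − 3360 × (depth of known layers): K_A = 75306.44 − 3360×26.64 = −14203.96; K_B = 43210 − 3360×(0.937 + 14.9) = −10002.32.
Balance: K_A = K_B − x×(3360 − 2820), so x = (K_B − K_A)/(3360 − 2820) = 4201.64/540 = 7.78 km.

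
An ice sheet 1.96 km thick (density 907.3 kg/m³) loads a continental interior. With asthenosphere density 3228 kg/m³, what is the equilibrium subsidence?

0.551 km

Balancing pressure at the compensation depth: the ice load ρ_ice t is balanced by mantle displaced below, ρ_m s.
s = t ρ_ice / ρ_m = 1.96 km × 907.3/3228 = 0.551 km.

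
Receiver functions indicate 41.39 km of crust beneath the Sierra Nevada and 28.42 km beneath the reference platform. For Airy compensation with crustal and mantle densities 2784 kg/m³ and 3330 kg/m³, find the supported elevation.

Excess crust Δ = 41.39 km − 28.42 km = 12.97 km, split between elevation h and root r with h + r = Δ.
Airy balance ρ_c h = (ρ_m − ρ_c) r gives r = h ρ_c/(ρ_m − ρ_c), so h (1 + ρ_c/(ρ_m − ρ_c)) = Δ, i.e. h = Δ (ρ_m − ρ_c)/ρ_m.
h = 12.97 km × 546/3330 = 2.13 km.

2.13 km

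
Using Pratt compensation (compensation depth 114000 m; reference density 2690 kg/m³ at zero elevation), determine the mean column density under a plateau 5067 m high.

Pratt balance: ρ_ref D = ρ (D + h).
ρ = ρ_ref D/(D + h) = 2690 × 114000 m/(114000 m + 5067 m) = 2580 kg/m³.

2580 kg/m³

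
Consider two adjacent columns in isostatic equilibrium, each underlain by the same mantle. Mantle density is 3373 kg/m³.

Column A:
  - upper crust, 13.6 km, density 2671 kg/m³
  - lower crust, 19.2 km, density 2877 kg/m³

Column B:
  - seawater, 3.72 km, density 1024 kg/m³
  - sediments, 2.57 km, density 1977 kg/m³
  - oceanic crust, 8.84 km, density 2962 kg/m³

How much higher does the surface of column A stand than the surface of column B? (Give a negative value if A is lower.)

For any compensation level in the mantle, the mantle terms cancel and isostasy reduces to e = (Σt_A − Σt_B) − (Σ(ρt)_A − Σ(ρt)_B) / ρ_m.
Σt_A = 32.8 km; Σt_B = 15.13 km; Σ(ρt)_A = 91564; Σ(ρt)_B = 35074.25 (in km·kg/m³).
e = (32.8 − 15.13) − (91564 − 35074.25) / 3373 = 0.922 km.

0.922 km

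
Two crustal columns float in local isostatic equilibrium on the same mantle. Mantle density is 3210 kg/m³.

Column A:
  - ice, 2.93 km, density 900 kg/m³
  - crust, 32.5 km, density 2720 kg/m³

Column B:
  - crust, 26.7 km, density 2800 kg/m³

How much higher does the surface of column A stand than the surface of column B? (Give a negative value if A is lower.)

For any compensation level in the mantle, the mantle terms cancel and isostasy reduces to e = (Σt_A − Σt_B) − (Σ(ρt)_A − Σ(ρt)_B) / ρ_m.
Σt_A = 35.43 km; Σt_B = 26.7 km; Σ(ρt)_A = 91037; Σ(ρt)_B = 74760 (in km·kg/m³).
e = (35.43 − 26.7) − (91037 − 74760) / 3210 = 3.66 km.

3.66 km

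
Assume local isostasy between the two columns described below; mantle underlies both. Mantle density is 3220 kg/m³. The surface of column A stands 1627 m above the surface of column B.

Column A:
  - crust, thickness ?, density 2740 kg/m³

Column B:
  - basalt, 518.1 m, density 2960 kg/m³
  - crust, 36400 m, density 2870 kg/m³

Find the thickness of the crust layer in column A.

Take the compensation level at the base of the deeper column (depth z_c below the surface of column A) and equate Σ ρ_i t_i down to z_c; mantle fills any gap and the z_c terms cancel.
Column A: x×2740 + (z_c − 0 − x)×3220
Column B: 1627×0 + 518.1×2960 + 36400×2870 + (z_c − 1627 − 36918.1)×3220
The z_c×3220 term appears on both sides and cancels. Collect the known terms of each column as K = Σ(ρt)_known − 3220 × (depth of known layers): K_A = 0 − 3220×0 = 0; K_B = 106001576 − 3220×(1627 + 36918.1) = −18113646.
Balance: K_A − x×(3220 − 2740) = K_B, so x = (K_A − K_B)/(3220 − 2740) = 18113600/480 = 37700 m.

37700 m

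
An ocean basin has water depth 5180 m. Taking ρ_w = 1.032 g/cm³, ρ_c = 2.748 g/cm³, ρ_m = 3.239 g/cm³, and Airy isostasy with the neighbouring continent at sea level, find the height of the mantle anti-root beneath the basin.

Equating mass per unit area of the two columns: replacing crust with seawater at the top is compensated by replacing crust with mantle at the base: d (ρ_c − ρ_w) = a (ρ_m − ρ_c).
a = d (ρ_c − ρ_w)/(ρ_m − ρ_c) = 5180 m × 1.716/0.491 = 18100 m.

18100 m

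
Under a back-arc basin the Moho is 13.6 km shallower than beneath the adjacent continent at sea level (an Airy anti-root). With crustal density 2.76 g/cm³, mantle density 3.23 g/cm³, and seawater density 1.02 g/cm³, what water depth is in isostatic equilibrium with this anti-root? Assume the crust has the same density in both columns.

Replacing a thickness d of crust by seawater at the top must be balanced by replacing crust with mantle at the base: d (ρ_c − ρ_w) = a (ρ_m − ρ_c).
d = a (ρ_m − ρ_c)/(ρ_c − ρ_w) = 13.6 km × 0.47/1.74 = 3.67 km.

3.67 km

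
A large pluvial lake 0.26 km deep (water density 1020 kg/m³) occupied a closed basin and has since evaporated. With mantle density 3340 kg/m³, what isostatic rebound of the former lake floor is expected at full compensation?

u = d ρ_w/ρ_m = 0.26 km × 1020/3340 = 0.0794 km.

0.0794 km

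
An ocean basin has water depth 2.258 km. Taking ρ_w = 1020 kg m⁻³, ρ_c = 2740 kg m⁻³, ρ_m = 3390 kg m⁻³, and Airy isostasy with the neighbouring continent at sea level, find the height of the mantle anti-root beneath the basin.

5.98 km

Balancing pressure at the compensation depth: replacing crust with seawater at the top is compensated by replacing crust with mantle at the base: d (ρ_c − ρ_w) = a (ρ_m − ρ_c).
a = d (ρ_c − ρ_w)/(ρ_m − ρ_c) = 2.258 km × 1720/650 = 5.98 km.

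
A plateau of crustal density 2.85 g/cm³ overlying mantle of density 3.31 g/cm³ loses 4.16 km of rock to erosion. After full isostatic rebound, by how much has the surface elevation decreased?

Rebound u = e ρ_c/ρ_m = 4.16 km × 2.85/3.31 = 3.582 km.
Net surface drop = e − u = 4.16 km − 3.582 km = e (ρ_m − ρ_c)/ρ_m = 0.578 km.

0.578 km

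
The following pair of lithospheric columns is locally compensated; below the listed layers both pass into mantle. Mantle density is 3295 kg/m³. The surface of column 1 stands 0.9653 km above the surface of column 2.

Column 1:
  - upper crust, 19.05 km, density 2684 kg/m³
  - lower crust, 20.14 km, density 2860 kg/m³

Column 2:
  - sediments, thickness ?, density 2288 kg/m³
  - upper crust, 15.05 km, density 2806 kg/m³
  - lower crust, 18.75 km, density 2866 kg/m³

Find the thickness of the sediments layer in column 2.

Take the compensation level at the base of the deeper column (depth z_c below the surface of column 1) and equate Σ ρ_i t_i down to z_c; mantle fills any gap and the z_c terms cancel.
Column 1: 19.05×2684 + 20.14×2860 + (z_c − 39.19)×3295
Column 2: 0.9653×0 + x×2288 + 15.05×2806 + 18.75×2866 + (z_c − 0.9653 − 33.8 − x)×3295
The z_c×3295 term appears on both sides and cancels. Collect the known terms of each column as K = Σ(ρt)_known − 3295 × (depth of known layers): K_1 = 108730.6 − 3295×39.19 = −20400.45; K_2 = 95967.8 − 3295×(0.9653 + 33.8) = −18583.8635.
Balance: K_1 = K_2 − x×(3295 − 2288), so x = (K_2 − K_1)/(3295 − 2288) = 1816.59/1007 = 1.8 km.

1.8 km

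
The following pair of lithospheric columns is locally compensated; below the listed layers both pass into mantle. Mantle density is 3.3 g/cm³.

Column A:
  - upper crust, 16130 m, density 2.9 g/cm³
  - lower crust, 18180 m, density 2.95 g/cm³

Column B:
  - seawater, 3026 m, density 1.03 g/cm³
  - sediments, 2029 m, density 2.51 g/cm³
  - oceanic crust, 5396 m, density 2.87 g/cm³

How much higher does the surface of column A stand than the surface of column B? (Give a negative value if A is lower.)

613 m

For any compensation level in the mantle, the mantle terms cancel and isostasy reduces to e = (Σt_A − Σt_B) − (Σ(ρt)_A − Σ(ρt)_B) / ρ_m.
Σt_A = 34310 m; Σt_B = 10451 m; Σ(ρt)_A = 100408; Σ(ρt)_B = 23696.09 (in m·g/cm³).
e = (34310 − 10451) − (100408 − 23696.09) / 3.3 = 613 m.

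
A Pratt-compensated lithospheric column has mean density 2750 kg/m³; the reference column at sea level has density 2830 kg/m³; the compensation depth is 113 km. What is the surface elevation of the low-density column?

ρ_ref D = ρ (D + h) → h = D (ρ_ref − ρ)/ρ.
h = 113 km × (2830 − 2750)/2750 = 3.29 km.

3.29 km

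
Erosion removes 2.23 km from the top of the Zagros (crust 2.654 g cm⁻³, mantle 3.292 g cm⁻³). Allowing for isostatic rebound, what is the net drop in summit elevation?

0.432 km

Rebound u = e ρ_c/ρ_m = 2.23 km × 2.654/3.292 = 1.798 km.
Net surface drop = e − u = 2.23 km − 1.798 km = e (ρ_m − ρ_c)/ρ_m = 0.432 km.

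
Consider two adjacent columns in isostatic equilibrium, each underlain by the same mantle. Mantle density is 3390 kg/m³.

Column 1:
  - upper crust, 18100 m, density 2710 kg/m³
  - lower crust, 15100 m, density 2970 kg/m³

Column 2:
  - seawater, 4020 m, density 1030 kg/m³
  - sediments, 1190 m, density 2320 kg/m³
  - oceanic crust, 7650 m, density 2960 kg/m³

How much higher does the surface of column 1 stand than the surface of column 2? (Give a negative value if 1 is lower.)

For any compensation level in the mantle, the mantle terms cancel and isostasy reduces to e = (Σt_1 − Σt_2) − (Σ(ρt)_1 − Σ(ρt)_2) / ρ_m.
Σt_1 = 33200 m; Σt_2 = 12860 m; Σ(ρt)_1 = 93898000; Σ(ρt)_2 = 29545400 (in m·kg/m³).
e = (33200 − 12860) − (93898000 − 29545400) / 3390 = 1360 m.

1360 m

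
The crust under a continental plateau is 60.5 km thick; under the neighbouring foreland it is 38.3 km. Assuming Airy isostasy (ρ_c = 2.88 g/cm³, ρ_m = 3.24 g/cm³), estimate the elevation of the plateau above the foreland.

Excess crust Δ = 60.5 km − 38.3 km = 22.2 km, split between elevation h and root r with h + r = Δ.
Airy balance ρ_c h = (ρ_m − ρ_c) r gives r = h ρ_c/(ρ_m − ρ_c), so h (1 + ρ_c/(ρ_m − ρ_c)) = Δ, i.e. h = Δ (ρ_m − ρ_c)/ρ_m.
h = 22.2 km × 0.36/3.24 = 2.47 km.

2.47 km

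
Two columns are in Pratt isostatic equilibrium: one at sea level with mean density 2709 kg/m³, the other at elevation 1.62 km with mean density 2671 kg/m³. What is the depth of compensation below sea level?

114 km

ρ_ref D = ρ (D + h) → D (ρ_ref − ρ) = ρ h.
D = ρ h/(ρ_ref − ρ) = 2671 × 1.62 km/(2709 − 2671) = 114 km.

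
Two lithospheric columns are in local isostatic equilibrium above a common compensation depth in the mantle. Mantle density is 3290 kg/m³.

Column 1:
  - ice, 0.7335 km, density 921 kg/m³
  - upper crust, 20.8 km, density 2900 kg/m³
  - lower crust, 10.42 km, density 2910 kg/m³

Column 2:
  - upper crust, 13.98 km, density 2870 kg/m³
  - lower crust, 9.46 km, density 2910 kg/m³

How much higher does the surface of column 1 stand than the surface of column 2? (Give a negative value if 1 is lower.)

1.32 km

For any compensation level in the mantle, the mantle terms cancel and isostasy reduces to e = (Σt_1 − Σt_2) − (Σ(ρt)_1 − Σ(ρt)_2) / ρ_m.
Σt_1 = 31.9535 km; Σt_2 = 23.44 km; Σ(ρt)_1 = 91317.7535; Σ(ρt)_2 = 67651.2 (in km·kg/m³).
e = (31.9535 − 23.44) − (91317.7535 − 67651.2) / 3290 = 1.32 km.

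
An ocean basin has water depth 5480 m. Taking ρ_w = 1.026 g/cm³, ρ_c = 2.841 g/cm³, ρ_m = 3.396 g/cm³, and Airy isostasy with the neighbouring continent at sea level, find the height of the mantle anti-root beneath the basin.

17900 m

Balancing pressure at the compensation depth: replacing crust with seawater at the top is compensated by replacing crust with mantle at the base: d (ρ_c − ρ_w) = a (ρ_m − ρ_c).
a = d (ρ_c − ρ_w)/(ρ_m − ρ_c) = 5480 m × 1.815/0.555 = 17900 m.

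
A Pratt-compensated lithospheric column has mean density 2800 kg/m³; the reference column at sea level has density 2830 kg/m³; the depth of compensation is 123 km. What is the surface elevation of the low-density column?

1.32 km

ρ_ref D = ρ (D + h) → h = D (ρ_ref − ρ)/ρ.
h = 123 km × (2830 − 2800)/2800 = 1.32 km.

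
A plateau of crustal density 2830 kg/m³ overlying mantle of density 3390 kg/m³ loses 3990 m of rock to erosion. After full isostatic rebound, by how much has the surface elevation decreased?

659 m

Rebound u = e ρ_c/ρ_m = 3990 m × 2830/3390 = 3331 m.
Net surface drop = e − u = 3990 m − 3331 m = e (ρ_m − ρ_c)/ρ_m = 659 m.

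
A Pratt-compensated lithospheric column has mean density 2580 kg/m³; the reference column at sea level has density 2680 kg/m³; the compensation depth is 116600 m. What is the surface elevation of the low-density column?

4520 m

ρ_ref D = ρ (D + h) → h = D (ρ_ref − ρ)/ρ.
h = 116600 m × (2680 − 2580)/2580 = 4520 m.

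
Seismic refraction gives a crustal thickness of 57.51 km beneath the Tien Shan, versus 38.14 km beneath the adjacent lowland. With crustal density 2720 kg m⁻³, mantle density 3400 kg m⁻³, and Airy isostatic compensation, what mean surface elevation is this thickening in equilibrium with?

3.87 km

Excess crust Δ = 57.51 km − 38.14 km = 19.37 km, split between elevation h and root r with h + r = Δ.
Airy balance ρ_c h = (ρ_m − ρ_c) r gives r = h ρ_c/(ρ_m − ρ_c), so h (1 + ρ_c/(ρ_m − ρ_c)) = Δ, i.e. h = Δ (ρ_m − ρ_c)/ρ_m.
h = 19.37 km × 680/3400 = 3.87 km.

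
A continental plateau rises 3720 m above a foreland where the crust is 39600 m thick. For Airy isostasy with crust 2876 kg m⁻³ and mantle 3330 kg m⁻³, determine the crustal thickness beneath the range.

66900 m

Root depth r = h ρ_c / (ρ_m − ρ_c) = 3720 m × 2876 / 454 = 23570 m.
Total thickness = T + h + r = 39600 m + 3720 m + 23570 m = 66900 m.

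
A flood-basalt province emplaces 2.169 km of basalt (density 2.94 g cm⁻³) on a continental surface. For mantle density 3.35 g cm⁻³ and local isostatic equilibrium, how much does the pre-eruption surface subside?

1.9 km

Subaerial loading: s = t ρ_load / ρ_m.
s = 2.169 km × 2.94/3.35 = 1.9 km.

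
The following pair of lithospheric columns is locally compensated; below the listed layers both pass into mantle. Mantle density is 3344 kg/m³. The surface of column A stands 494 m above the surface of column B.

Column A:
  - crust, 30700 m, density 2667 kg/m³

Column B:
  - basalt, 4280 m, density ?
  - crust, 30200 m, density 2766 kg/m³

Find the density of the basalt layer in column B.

Take the compensation level at the base of the deeper column (depth z_c below the surface of column A) and equate Σ ρ_i t_i down to z_c; mantle fills any gap and the z_c terms cancel.
Column A: 30700×2667 + (z_c − 30700)×3344
Column B: 494×0 + 4280×ρ + 30200×2766 + (z_c − 494 − 34480)×3344
The z_c×3344 term appears on both sides and cancels. Collect the known terms of each column as K = Σ(ρt)_known − 3344 × (depth of known layers): K_A = 81876900 − 3344×30700 = −20783900; K_B = 83533200 − 3344×(494 + 34480) = −33419856.
Balance: K_A = K_B + 4280×ρ, so ρ = (K_A − K_B)/4280 = 12636000/4280 = 2950 kg/m³.

2950 kg/m³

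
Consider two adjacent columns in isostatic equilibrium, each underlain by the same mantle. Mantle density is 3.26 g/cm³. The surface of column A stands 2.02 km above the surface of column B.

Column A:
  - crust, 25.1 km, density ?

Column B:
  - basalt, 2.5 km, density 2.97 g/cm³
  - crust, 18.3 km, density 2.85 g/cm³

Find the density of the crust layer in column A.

Take the compensation level at the base of the deeper column (depth z_c below the surface of column A) and equate Σ ρ_i t_i down to z_c; mantle fills any gap and the z_c terms cancel.
Column A: 25.1×ρ + (z_c − 25.1)×3.26
Column B: 2.02×0 + 2.5×2.97 + 18.3×2.85 + (z_c − 2.02 − 20.8)×3.26
The z_c×3.26 term appears on both sides and cancels. Collect the known terms of each column as K = Σ(ρt)_known − 3.26 × (depth of known layers): K_A = 0 − 3.26×25.1 = −81.826; K_B = 59.58 − 3.26×(2.02 + 20.8) = −14.8132.
Balance: K_A + 25.1×ρ = K_B, so ρ = (K_B − K_A)/25.1 = 67.0128/25.1 = 2.67 g/cm³.

2.67 g/cm³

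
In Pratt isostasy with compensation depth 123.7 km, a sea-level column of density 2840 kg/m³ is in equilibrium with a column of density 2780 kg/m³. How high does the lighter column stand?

ρ_ref D = ρ (D + h) → h = D (ρ_ref − ρ)/ρ.
h = 123.7 km × (2840 − 2780)/2780 = 2.67 km.

2.67 km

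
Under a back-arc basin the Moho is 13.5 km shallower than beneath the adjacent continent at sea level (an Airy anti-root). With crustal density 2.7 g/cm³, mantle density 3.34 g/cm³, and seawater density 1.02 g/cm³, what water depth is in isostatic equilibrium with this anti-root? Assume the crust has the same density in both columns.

5.14 km

Replacing a thickness d of crust by seawater at the top must be balanced by replacing crust with mantle at the base: d (ρ_c − ρ_w) = a (ρ_m − ρ_c).
d = a (ρ_m − ρ_c)/(ρ_c − ρ_w) = 13.5 km × 0.64/1.68 = 5.14 km.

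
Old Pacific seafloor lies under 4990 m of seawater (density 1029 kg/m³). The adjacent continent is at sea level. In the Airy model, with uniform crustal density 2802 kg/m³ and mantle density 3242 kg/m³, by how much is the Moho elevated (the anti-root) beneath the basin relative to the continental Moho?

Balancing pressure at the compensation depth: replacing crust with seawater at the top is compensated by replacing crust with mantle at the base: d (ρ_c − ρ_w) = a (ρ_m − ρ_c).
a = d (ρ_c − ρ_w)/(ρ_m − ρ_c) = 4990 m × 1773/440 = 20100 m.

20100 m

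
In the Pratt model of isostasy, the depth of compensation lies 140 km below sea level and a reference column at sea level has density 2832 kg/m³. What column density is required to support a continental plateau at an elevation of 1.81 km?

2800 kg/m³

Pratt balance: ρ_ref D = ρ (D + h).
ρ = ρ_ref D/(D + h) = 2832 × 140 km/(140 km + 1.81 km) = 2800 kg/m³.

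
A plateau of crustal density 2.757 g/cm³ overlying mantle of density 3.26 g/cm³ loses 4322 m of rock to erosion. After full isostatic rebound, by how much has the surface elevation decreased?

667 m

Rebound u = e ρ_c/ρ_m = 4322 m × 2.757/3.26 = 3655 m.
Net surface drop = e − u = 4322 m − 3655 m = e (ρ_m − ρ_c)/ρ_m = 667 m.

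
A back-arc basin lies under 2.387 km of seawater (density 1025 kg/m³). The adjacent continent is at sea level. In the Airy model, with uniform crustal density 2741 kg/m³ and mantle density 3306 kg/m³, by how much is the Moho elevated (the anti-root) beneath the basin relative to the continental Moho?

7.25 km

Isostatic balance requires: replacing crust with seawater at the top is compensated by replacing crust with mantle at the base: d (ρ_c − ρ_w) = a (ρ_m − ρ_c).
a = d (ρ_c − ρ_w)/(ρ_m − ρ_c) = 2.387 km × 1716/565 = 7.25 km.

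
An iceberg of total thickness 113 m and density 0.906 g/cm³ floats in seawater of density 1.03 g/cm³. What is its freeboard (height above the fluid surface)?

13.6 m

Floating equilibrium: submerged depth d = t ρ_obj/ρ_fluid = 113 m × 0.906/1.03 = 99.4 m.
Freeboard = t − d = 113 m − 99.4 m = 13.6 m.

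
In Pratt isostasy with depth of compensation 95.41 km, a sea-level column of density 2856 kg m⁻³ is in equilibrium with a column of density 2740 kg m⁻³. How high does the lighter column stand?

4.04 km

ρ_ref D = ρ (D + h) → h = D (ρ_ref − ρ)/ρ.
h = 95.41 km × (2856 − 2740)/2740 = 4.04 km.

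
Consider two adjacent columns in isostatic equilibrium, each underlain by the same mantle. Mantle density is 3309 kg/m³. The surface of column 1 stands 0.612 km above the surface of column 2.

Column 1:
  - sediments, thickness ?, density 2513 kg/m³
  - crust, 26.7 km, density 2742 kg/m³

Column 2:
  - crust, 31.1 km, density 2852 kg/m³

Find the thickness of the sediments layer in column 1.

1.38 km

Take the compensation level at the base of the deeper column (depth z_c below the surface of column 1) and equate Σ ρ_i t_i down to z_c; mantle fills any gap and the z_c terms cancel.
Column 1: x×2513 + 26.7×2742 + (z_c − 26.7 − x)×3309
Column 2: 0.612×0 + 31.1×2852 + (z_c − 0.612 − 31.1)×3309
The z_c×3309 term appears on both sides and cancels. Collect the known terms of each column as K = Σ(ρt)_known − 3309 × (depth of known layers): K_1 = 73211.4 − 3309×26.7 = −15138.9; K_2 = 88697.2 − 3309×(0.612 + 31.1) = −16237.808.
Balance: K_1 − x×(3309 − 2513) = K_2, so x = (K_1 − K_2)/(3309 − 2513) = 1098.91/796 = 1.38 km.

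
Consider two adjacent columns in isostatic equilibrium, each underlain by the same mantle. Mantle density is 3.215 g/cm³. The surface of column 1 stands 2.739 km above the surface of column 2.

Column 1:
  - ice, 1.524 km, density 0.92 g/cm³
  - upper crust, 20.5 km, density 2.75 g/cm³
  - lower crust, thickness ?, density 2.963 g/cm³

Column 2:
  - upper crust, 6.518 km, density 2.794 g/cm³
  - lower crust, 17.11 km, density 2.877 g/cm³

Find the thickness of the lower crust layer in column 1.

Take the compensation level at the base of the deeper column (depth z_c below the surface of column 1) and equate Σ ρ_i t_i down to z_c; mantle fills any gap and the z_c terms cancel.
Column 1: 1.524×0.92 + 20.5×2.75 + x×2.963 + (z_c − 22.024 − x)×3.215
Column 2: 2.739×0 + 6.518×2.794 + 17.11×2.877 + (z_c − 2.739 − 23.628)×3.215
The z_c×3.215 term appears on both sides and cancels. Collect the known terms of each column as K = Σ(ρt)_known − 3.215 × (depth of known layers): K_1 = 57.77708 − 3.215×22.024 = −13.03008; K_2 = 67.436762 − 3.215×(2.739 + 23.628) = −17.333143.
Balance: K_1 − x×(3.215 − 2.963) = K_2, so x = (K_1 − K_2)/(3.215 − 2.963) = 4.30306/0.252 = 17.1 km.

17.1 km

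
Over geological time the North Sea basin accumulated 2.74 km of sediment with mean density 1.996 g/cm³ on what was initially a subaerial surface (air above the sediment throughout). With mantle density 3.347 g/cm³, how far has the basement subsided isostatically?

Subaerial load: s = t ρ_sed / ρ_m = 2.74 km × 1.996/3.347 = 1.63 km.

1.63 km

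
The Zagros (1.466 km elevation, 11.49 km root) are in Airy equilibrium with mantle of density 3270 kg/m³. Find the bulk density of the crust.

2900 kg/m³

ρ_c h = (ρ_m − ρ_c) r → ρ_c (h + r) = ρ_m r → ρ_c = ρ_m r / (h + r).
ρ_c = 3270 × 11.49 km / (1.466 km + 11.49 km) = 2900 kg/m³.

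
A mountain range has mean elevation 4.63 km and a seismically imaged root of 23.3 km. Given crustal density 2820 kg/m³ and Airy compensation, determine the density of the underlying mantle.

3380 kg/m³

Airy balance: ρ_c h = (ρ_m − ρ_c) r → ρ_m = ρ_c (1 + h/r).
ρ_m = 2820 × (1 + 4.63 km/23.3 km) = 3380 kg/m³.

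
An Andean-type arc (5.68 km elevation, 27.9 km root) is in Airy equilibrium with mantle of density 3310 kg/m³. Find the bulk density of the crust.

2750 kg/m³

ρ_c h = (ρ_m − ρ_c) r → ρ_c (h + r) = ρ_m r → ρ_c = ρ_m r / (h + r).
ρ_c = 3310 × 27.9 km / (5.68 km + 27.9 km) = 2750 kg/m³.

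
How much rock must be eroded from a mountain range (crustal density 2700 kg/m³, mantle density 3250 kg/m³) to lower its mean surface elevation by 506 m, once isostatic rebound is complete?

Net drop Δ = e − u = e − e ρ_c/ρ_m = e (ρ_m − ρ_c)/ρ_m.
e = Δ ρ_m/(ρ_m − ρ_c) = 506 m × 3250/550 = 2990 m.

2990 m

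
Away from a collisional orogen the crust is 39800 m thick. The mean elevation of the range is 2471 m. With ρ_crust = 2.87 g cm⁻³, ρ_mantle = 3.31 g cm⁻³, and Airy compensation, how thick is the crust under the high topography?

58400 m

Root depth r = h ρ_c / (ρ_m − ρ_c) = 2471 m × 2.87 / 0.44 = 16120 m.
Total thickness = T + h + r = 39800 m + 2471 m + 16120 m = 58400 m.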